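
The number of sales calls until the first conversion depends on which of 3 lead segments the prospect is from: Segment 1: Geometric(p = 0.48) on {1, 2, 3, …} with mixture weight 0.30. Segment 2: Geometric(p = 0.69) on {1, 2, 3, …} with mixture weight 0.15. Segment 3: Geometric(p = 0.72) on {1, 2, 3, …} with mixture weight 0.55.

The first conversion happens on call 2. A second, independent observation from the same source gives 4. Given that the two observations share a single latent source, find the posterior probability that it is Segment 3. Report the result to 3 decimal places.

By Bayes' theorem, P(k | x) = P(Z=k) f_k(x) / Σ_j P(Z=j) f_j(x).
Since both observations come from the same component, the likelihood for component k is f_k(x₁)·f_k(x₂).
  L_1 = [0.2496] × [0.0674918] = 0.016846
  L_2 = [0.2139] × [0.0205558] = 0.00439688
  L_3 = [0.2016] × [0.0158054] = 0.00318638
Unnormalised posteriors:
  P(Z=1)·L_1 = 0.30 × 0.016846 = 0.00505379
  P(Z=2)·L_2 = 0.15 × 0.00439688 = 0.000659533
  P(Z=3)·L_3 = 0.55 × 0.00318638 = 0.00175251
Evidence: 0.00505379 + 0.000659533 + 0.00175251 = 0.00746583
P(Segment 3 | x₁,x₂) = 0.00175251 / 0.00746583 ≈ 0.235

0.235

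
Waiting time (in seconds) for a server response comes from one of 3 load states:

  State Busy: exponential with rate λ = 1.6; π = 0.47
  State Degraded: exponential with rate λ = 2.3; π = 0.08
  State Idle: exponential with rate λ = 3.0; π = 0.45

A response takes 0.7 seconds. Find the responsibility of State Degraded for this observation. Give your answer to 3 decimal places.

0.082

By Bayes' theorem, P(k | x) = w_k f_k(x) / Σ_j w_j f_j(x).
Exponential densities:
  L_Busy = 0.522048
  L_Degraded = 0.459742
  L_Idle = 0.367369
Multiply by the mixture weights:
  w_Busy·L_Busy = 0.47 × 0.522048 = 0.245362
  w_Degraded·L_Degraded = 0.08 × 0.459742 = 0.0367793
  w_Idle·L_Idle = 0.45 × 0.367369 = 0.165316
Evidence: 0.245362 + 0.0367793 + 0.165316 = 0.447458
P(State Degraded | 0.7 seconds) = 0.0367793 / 0.447458 ≈ 0.082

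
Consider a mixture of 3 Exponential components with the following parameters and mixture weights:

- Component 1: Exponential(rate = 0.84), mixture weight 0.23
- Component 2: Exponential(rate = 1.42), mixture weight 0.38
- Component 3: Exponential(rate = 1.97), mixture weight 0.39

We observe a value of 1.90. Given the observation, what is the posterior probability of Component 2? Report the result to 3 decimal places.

The responsibility of component k is P(Z=k) f_k(x) divided by Σ_j P(Z=j) f_j(x).
Exponential densities:
  f_1 = 0.84·e^(−0.84·1.90) = 0.84·e^(−1.5960) = 0.170273
  f_2 = 1.42·e^(−1.42·1.90) = 1.42·e^(−2.6980) = 0.0956229
  f_3 = 1.97·e^(−1.97·1.90) = 1.97·e^(−3.7430) = 0.0466554
Unnormalised posteriors:
  P(Z=1)·f_1 = 0.23 × 0.170273 = 0.0391627
  P(Z=2)·f_2 = 0.38 × 0.0956229 = 0.0363367
  P(Z=3)·f_3 = 0.39 × 0.0466554 = 0.0181956
Marginal: 0.0391627 + 0.0363367 + 0.0181956 = 0.093695
P(Component 2 | the observation) = 0.0363367 / 0.093695 ≈ 0.388

0.388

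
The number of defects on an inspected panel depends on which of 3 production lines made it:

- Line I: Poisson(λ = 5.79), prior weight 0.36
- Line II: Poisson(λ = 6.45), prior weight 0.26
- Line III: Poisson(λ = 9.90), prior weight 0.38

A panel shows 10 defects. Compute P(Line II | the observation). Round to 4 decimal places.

0.1895

The responsibility of component k is π_k f_k(x) divided by Σ_j π_j f_j(x).
Component likelihoods at x = 10 defects:
  f_I = e^(−5.79)·5.79^10/10! = 0.0356827
  f_II = e^(−6.45)·6.45^10/10! = 0.0542794
  f_III = e^(−9.90)·9.90^10/10! = 0.125047
Unnormalised posteriors:
  π_I·f_I = 0.36 × 0.0356827 = 0.0128458
  π_II·f_II = 0.26 × 0.0542794 = 0.0141126
  π_III·f_III = 0.38 × 0.125047 = 0.0475179
Sum: 0.0128458 + 0.0141126 + 0.0475179 = 0.0744763
P(Line II | 10 defects) = 0.0141126 / 0.0744763 ≈ 0.1895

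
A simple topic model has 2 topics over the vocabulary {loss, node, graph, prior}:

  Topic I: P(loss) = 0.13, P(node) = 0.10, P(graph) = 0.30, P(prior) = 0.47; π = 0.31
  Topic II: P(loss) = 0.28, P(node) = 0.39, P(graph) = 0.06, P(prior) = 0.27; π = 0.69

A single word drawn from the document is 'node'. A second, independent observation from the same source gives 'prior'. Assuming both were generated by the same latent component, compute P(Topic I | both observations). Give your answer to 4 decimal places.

P(component k | x) = π_k·f_k(x) / marginal(x), where marginal(x) = Σ_j π_j·f_j(x).
Since both observations come from the same component, the likelihood for component k is f_k(x₁)·f_k(x₂).
  L_I = [0.1] × [0.47] = 0.047
  L_II = [0.39] × [0.27] = 0.1053
Weight by the priors:
  π_I·L_I = 0.31 × 0.047 = 0.01457
  π_II·L_II = 0.69 × 0.1053 = 0.072657
Evidence: 0.01457 + 0.072657 = 0.087227
Responsibility of Topic I: 0.01457 / 0.087227 ≈ 0.1670

0.1670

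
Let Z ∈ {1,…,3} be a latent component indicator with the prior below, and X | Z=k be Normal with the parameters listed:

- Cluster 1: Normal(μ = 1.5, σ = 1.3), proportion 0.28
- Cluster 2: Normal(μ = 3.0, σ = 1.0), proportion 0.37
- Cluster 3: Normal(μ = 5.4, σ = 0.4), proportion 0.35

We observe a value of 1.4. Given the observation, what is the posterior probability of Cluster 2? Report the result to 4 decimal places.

Apply Bayes' rule: the posterior for each component is proportional to its prior times its likelihood at x.
Component likelihoods at x = 1.4:
  f_1 = 0.305972
  f_2 = 0.110921
  f_3 = 1.92365e-22
Unnormalised posteriors:
  π_1·f_1 = 0.28 × 0.305972 = 0.0856722
  π_2·f_2 = 0.37 × 0.110921 = 0.0410407
  π_3·f_3 = 0.35 × 1.92365e-22 = 6.73277e-23
Normaliser: 0.0856722 + 0.0410407 + 6.73277e-23 = 0.126713
P(Cluster 2 | the observation) ≈ 0.3239

0.3239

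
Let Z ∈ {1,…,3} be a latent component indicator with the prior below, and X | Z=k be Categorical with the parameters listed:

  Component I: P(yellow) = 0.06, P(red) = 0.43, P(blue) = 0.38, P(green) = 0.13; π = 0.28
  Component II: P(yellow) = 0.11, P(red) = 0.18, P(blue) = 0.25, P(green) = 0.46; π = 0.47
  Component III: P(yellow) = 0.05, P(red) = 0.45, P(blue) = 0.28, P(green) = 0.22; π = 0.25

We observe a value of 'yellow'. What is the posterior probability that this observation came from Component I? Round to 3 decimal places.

P(component k | x) = w_k·f_k(x) / marginal(x), where marginal(x) = Σ_j w_j·f_j(x).
Component likelihoods at x = 'yellow':
  f_I = 0.06
  f_II = 0.11
  f_III = 0.05
Unnormalised posteriors:
  w_I·f_I = 0.28 × 0.06 = 0.0168
  w_II·f_II = 0.47 × 0.11 = 0.0517
  w_III·f_III = 0.25 × 0.05 = 0.0125
Marginal: 0.0168 + 0.0517 + 0.0125 = 0.081
Responsibility of Component I: 0.0168 / 0.081 ≈ 0.207

0.207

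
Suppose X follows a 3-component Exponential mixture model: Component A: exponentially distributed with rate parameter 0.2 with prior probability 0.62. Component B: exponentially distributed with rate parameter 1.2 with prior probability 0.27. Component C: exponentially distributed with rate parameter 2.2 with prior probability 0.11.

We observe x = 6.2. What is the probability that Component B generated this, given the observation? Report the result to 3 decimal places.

P(component k | x) = w_k·f_k(x) / marginal(x), where marginal(x) = Σ_j w_j·f_j(x).
Exponential densities:
  p_A = 0.2·e^(−0.2·6.2) = 0.2·e^(−1.2400) = 0.0578768
  p_B = 1.2·e^(−1.2·6.2) = 1.2·e^(−7.4400) = 0.000704742
  p_C = 2.2·e^(−2.2·6.2) = 2.2·e^(−13.6400) = 2.62208e-06
Prior × likelihood for each component:
  w_A·p_A = 0.62 × 0.0578768 = 0.0358836
  w_B·p_B = 0.27 × 0.000704742 = 0.00019028
  w_C·p_C = 0.11 × 2.62208e-06 = 2.88429e-07
Evidence: 0.0358836 + 0.00019028 + 2.88429e-07 = 0.0360742
So the posterior for Component B is 0.00019028 / 0.0360742 ≈ 0.005.

0.005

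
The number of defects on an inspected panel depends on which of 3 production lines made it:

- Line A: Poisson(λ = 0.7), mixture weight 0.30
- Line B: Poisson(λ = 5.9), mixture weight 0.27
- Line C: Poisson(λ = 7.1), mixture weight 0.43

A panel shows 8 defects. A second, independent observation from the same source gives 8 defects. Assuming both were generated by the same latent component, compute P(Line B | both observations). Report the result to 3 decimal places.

Posterior ∝ prior × likelihood, so P(k | x) ∝ π_k f_k(x); normalise over all components.
Since both observations come from the same component, the likelihood for component k is f_k(x₁)·f_k(x₂).
  L_A = [e^(−0.7)·0.7^8/8! = 7.09999e-07] × [7.09999e-07] = 5.04098e-13
  L_B = [e^(−5.9)·5.9^8/8! = 0.0997604] × [0.0997604] = 0.00995213
  L_C = [e^(−7.1)·7.1^8/8! = 0.132146] × [0.132146] = 0.0174627
Prior × likelihood for each component:
  π_A·L_A = 0.30 × 5.04098e-13 = 1.5123e-13
  π_B·L_B = 0.27 × 0.00995213 = 0.00268708
  π_C·L_C = 0.43 × 0.0174627 = 0.00750895
Marginal: 1.5123e-13 + 0.00268708 + 0.00750895 = 0.010196
P(Line B | x) ≈ 0.264

0.264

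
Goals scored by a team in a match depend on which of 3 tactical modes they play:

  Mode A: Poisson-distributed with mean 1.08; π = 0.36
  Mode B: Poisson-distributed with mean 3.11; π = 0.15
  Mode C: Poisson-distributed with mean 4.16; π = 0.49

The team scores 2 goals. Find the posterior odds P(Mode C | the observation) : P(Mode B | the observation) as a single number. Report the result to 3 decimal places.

2.045

The posterior odds equal the prior odds times the likelihood ratio: (π_i/π_j)·(f_i(x)/f_j(x)).
Evaluate each component's likelihood at the observed value:
  p_A = e^(−1.08)·1.08^2/2! = 0.198052
  p_B = e^(−3.11)·3.11^2/2! = 0.215692
  p_C = e^(−4.16)·4.16^2/2! = 0.135049
0.066174 / 0.0323539 ≈ 2.045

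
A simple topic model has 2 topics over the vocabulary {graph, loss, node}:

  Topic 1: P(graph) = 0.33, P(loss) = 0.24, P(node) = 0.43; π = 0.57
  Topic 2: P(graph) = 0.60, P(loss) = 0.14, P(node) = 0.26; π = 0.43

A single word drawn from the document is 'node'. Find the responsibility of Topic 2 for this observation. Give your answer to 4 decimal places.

Apply Bayes' rule: the posterior for each component is proportional to its prior times its likelihood at x.
Categorical probabilities:
  f_1 = 0.43
  f_2 = 0.26
Prior × likelihood for each component:
  π_1·f_1 = 0.57 × 0.43 = 0.2451
  π_2·f_2 = 0.43 × 0.26 = 0.1118
Sum: 0.2451 + 0.1118 = 0.3569
Responsibility of Topic 2: 0.1118 / 0.3569 ≈ 0.3133

0.3133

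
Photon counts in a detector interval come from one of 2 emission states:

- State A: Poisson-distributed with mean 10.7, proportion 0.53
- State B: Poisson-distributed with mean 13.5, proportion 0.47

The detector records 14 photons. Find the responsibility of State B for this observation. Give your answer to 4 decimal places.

0.5828

P(component k | x) = w_k·f_k(x) / marginal(x), where marginal(x) = Σ_j w_j·f_j(x).
Evaluate each component's likelihood at the observed value:
  p_A = 0.0666828
  p_B = 0.105024
Multiply by the mixture weights:
  w_A·p_A = 0.53 × 0.0666828 = 0.0353419
  w_B·p_B = 0.47 × 0.105024 = 0.0493613
Sum: 0.0353419 + 0.0493613 = 0.0847032
P(State B | 14 photons) = 0.0493613 / 0.0847032 ≈ 0.5828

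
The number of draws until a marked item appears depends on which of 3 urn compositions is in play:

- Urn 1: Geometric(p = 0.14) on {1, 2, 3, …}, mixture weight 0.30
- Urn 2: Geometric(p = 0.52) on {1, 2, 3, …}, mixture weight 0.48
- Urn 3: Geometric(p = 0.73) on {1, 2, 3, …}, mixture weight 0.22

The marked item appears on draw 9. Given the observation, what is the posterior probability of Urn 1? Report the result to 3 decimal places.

0.947

By Bayes' theorem, P(k | x) = w_k f_k(x) / Σ_j w_j f_j(x).
Evaluate each component's likelihood at the observed value:
  f_1 = 0.14·(1−0.14)^8 = 0.14·0.299218 = 0.0418905
  f_2 = 0.52·(1−0.52)^8 = 0.52·0.00281793 = 0.00146532
  f_3 = 0.73·(1−0.73)^8 = 0.73·2.8243e-05 = 2.06174e-05
Prior × likelihood for each component:
  w_1·f_1 = 0.30 × 0.0418905 = 0.0125672
  w_2·f_2 = 0.48 × 0.00146532 = 0.000703355
  w_3·f_3 = 0.22 × 2.06174e-05 = 4.53582e-06
Normaliser: 0.0125672 + 0.000703355 + 4.53582e-06 = 0.013275
P(Urn 1 | x) = 0.0125672 / 0.013275 ≈ 0.947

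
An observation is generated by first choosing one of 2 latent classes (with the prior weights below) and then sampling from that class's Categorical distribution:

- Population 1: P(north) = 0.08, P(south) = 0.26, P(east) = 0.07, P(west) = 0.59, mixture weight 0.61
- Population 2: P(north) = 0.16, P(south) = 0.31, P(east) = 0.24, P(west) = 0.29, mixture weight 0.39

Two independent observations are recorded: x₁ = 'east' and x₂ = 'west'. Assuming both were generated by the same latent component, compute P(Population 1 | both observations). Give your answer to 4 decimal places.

By Bayes' theorem, P(k | x) = π_k f_k(x) / Σ_j π_j f_j(x).
Since both observations come from the same component, the likelihood for component k is f_k(x₁)·f_k(x₂).
  L_1 = [0.07] × [0.59] = 0.0413
  L_2 = [0.24] × [0.29] = 0.0696
Multiply by the mixture weights:
  π_1·L_1 = 0.61 × 0.0413 = 0.025193
  π_2·L_2 = 0.39 × 0.0696 = 0.027144
Normaliser: 0.025193 + 0.027144 = 0.052337
P(Population 1 | x) ≈ 0.4814

0.4814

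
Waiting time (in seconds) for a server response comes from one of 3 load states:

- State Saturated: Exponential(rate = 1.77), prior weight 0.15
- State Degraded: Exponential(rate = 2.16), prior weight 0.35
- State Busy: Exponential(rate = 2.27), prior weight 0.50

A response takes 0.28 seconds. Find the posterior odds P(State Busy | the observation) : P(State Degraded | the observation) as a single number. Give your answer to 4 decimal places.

1.4558

Since P(k|x) ∝ w_k f_k(x), the posterior odds are w_i f_i(x) / (w_j f_j(x)).
Component likelihoods at x = 0.28 seconds:
  p_Saturated = 1.77·e^(−1.77·0.28) = 1.77·e^(−0.4956) = 1.07829
  p_Degraded = 2.16·e^(−2.16·0.28) = 2.16·e^(−0.6048) = 1.17976
  p_Busy = 2.27·e^(−2.27·0.28) = 2.27·e^(−0.6356) = 1.20223
Posterior odds = (w_Busy·p_Busy) / (w_Degraded·p_Degraded) = (0.50·1.20223) / (0.35·1.17976) = 0.601116 / 0.412915 ≈ 1.4558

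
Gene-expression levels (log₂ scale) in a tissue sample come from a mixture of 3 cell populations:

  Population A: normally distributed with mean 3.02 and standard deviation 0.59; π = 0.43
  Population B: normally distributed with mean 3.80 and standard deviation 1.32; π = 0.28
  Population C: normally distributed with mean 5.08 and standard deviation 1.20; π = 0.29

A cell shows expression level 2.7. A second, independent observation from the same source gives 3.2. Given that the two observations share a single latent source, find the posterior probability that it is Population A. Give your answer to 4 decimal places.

Posterior ∝ prior × likelihood, so P(k | x) ∝ w_k f_k(x); normalise over all components.
Since both observations come from the same component, the likelihood for component k is f_k(x₁)·f_k(x₂).
  f_A = [(1/(0.59·√(2π)))·exp(−(2.7−3.02)²/(2·0.59²)) = 0.676173·exp(-0.14708) = 0.583687] × [0.645426] = 0.376727
  f_B = [(1/(1.32·√(2π)))·exp(−(2.7−3.80)²/(2·1.32²)) = 0.302229·exp(-0.34722) = 0.21357] × [0.272566] = 0.0582117
  f_C = [(1/(1.20·√(2π)))·exp(−(2.7−5.08)²/(2·1.20²)) = 0.332452·exp(-1.96681) = 0.046511] × [0.0974435] = 0.0045322
Prior × likelihood for each component:
  w_A·f_A = 0.43 × 0.376727 = 0.161993
  w_B·f_B = 0.28 × 0.0582117 = 0.0162993
  w_C·f_C = 0.29 × 0.0045322 = 0.00131434
Denominator: 0.161993 + 0.0162993 + 0.00131434 = 0.179606
Responsibility of Population A: 0.161993 / 0.179606 ≈ 0.9019

0.9019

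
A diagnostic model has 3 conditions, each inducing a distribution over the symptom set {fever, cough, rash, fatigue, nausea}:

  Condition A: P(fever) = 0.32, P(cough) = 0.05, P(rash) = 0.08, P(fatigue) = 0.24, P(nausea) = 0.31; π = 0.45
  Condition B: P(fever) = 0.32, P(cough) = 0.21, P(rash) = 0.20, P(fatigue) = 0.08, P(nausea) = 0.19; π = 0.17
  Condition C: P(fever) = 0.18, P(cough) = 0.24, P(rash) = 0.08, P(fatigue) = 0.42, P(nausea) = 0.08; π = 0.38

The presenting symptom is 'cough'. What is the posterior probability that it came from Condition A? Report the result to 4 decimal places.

The responsibility of component k is π_k f_k(x) divided by Σ_j π_j f_j(x).
Evaluate each component's likelihood at the observed value:
  p_A = P(cough | comp) = 0.05
  p_B = P(cough | comp) = 0.21
  p_C = P(cough | comp) = 0.24
Unnormalised posteriors:
  π_A·p_A = 0.45 × 0.05 = 0.0225
  π_B·p_B = 0.17 × 0.21 = 0.0357
  π_C·p_C = 0.38 × 0.24 = 0.0912
Marginal: 0.0225 + 0.0357 + 0.0912 = 0.1494
Responsibility of Condition A: 0.0225 / 0.1494 ≈ 0.1506

0.1506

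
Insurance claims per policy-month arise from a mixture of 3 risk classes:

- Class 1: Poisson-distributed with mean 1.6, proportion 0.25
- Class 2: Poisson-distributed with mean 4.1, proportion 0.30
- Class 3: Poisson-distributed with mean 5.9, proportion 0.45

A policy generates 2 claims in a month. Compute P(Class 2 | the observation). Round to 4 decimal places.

0.3268

By Bayes' theorem, P(k | x) = π_k f_k(x) / Σ_j π_j f_j(x).
Component likelihoods at x = 2 claims:
  L_1 = 0.258428
  L_2 = 0.139293
  L_3 = 0.04768
Weight by the priors:
  π_1·L_1 = 0.25 × 0.258428 = 0.0646069
  π_2·L_2 = 0.30 × 0.139293 = 0.041788
  π_3·L_3 = 0.45 × 0.04768 = 0.021456
Marginal: 0.0646069 + 0.041788 + 0.021456 = 0.127851
P(Class 2 | x) ≈ 0.3268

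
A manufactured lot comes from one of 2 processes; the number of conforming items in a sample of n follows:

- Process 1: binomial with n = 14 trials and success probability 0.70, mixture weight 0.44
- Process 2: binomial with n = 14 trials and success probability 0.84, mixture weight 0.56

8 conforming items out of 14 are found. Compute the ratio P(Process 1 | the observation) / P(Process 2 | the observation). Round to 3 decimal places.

7.940

Posterior odds = (π_i f_i(x)) / (π_j f_j(x)); the normalising sum cancels.
Component likelihoods at x = 8 conforming items out of 14:
  f_1 = 0.126202
  f_2 = 0.0124885
Posterior odds = (π_1·f_1) / (π_2·f_2) = (0.44·0.126202) / (0.56·0.0124885) = 0.055529 / 0.00699355 ≈ 7.940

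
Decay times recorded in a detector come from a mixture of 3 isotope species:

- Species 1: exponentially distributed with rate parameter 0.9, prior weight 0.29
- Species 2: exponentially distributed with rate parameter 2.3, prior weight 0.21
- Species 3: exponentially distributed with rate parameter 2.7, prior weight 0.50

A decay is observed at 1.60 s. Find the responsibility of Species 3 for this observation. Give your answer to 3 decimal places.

0.195

Posterior ∝ prior × likelihood, so P(k | x) ∝ π_k f_k(x); normalise over all components.
Exponential densities:
  f_1 = 0.9·e^(−0.9·1.60) = 0.9·e^(−1.4400) = 0.213235
  f_2 = 2.3·e^(−2.3·1.60) = 2.3·e^(−3.6800) = 0.0580128
  f_3 = 2.7·e^(−2.7·1.60) = 2.7·e^(−4.3200) = 0.0359097
Prior × likelihood for each component:
  π_1·f_1 = 0.29 × 0.213235 = 0.0618381
  π_2·f_2 = 0.21 × 0.0580128 = 0.0121827
  π_3·f_3 = 0.50 × 0.0359097 = 0.0179548
Marginal: 0.0618381 + 0.0121827 + 0.0179548 = 0.0919757
So the posterior for Species 3 is 0.0179548 / 0.0919757 ≈ 0.195.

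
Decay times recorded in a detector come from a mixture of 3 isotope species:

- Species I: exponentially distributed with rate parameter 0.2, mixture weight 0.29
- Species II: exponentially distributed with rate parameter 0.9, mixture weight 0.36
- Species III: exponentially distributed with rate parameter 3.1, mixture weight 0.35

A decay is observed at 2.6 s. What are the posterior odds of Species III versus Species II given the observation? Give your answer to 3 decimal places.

0.011

Only the two components matter; the odds are (P(Z=i) f_i(x)) / (P(Z=j) f_j(x)).
Component likelihoods at x = 2.6 s:
  L_I = 0.118904
  L_II = 0.0866949
  L_III = 0.000979373
Posterior odds = (P(Z=III)·L_III) / (P(Z=II)·L_II) = (0.35·0.000979373) / (0.36·0.0866949) = 0.000342781 / 0.0312102 ≈ 0.011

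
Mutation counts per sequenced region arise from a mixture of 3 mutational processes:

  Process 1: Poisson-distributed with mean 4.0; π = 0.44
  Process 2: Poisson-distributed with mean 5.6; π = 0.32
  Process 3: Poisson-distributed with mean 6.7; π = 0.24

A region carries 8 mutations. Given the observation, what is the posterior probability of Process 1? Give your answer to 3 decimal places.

The responsibility of component k is π_k f_k(x) divided by Σ_j π_j f_j(x).
Component likelihoods at x = 8 mutations:
  L_1 = e^(−4.0)·4.0^8/8! = 0.0297702
  L_2 = e^(−5.6)·5.6^8/8! = 0.0887022
  L_3 = e^(−6.7)·6.7^8/8! = 0.123967
Multiply by the mixture weights:
  π_1·L_1 = 0.44 × 0.0297702 = 0.0130989
  π_2·L_2 = 0.32 × 0.0887022 = 0.0283847
  π_3·L_3 = 0.24 × 0.123967 = 0.029752
Sum: 0.0130989 + 0.0283847 + 0.029752 = 0.0712356
So the posterior for Process 1 is 0.0130989 / 0.0712356 ≈ 0.184.

0.184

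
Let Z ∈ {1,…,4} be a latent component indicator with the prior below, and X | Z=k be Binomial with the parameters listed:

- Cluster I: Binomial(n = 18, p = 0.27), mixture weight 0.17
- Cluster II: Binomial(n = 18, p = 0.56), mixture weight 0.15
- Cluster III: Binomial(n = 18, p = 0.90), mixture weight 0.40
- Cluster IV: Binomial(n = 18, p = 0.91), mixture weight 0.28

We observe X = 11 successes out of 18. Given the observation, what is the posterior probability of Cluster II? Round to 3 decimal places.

0.967

P(component k | x) = π_k·f_k(x) / marginal(x), where marginal(x) = Σ_j π_j·f_j(x).
Component likelihoods at x = 11 successes out of 18:
  p_I = 0.00195441
  p_II = 0.172581
  p_III = 0.000998671
  p_IV = 0.000539396
Unnormalised posteriors:
  π_I·p_I = 0.17 × 0.00195441 = 0.00033225
  π_II·p_II = 0.15 × 0.172581 = 0.0258871
  π_III·p_III = 0.40 × 0.000998671 = 0.000399468
  π_IV·p_IV = 0.28 × 0.000539396 = 0.000151031
Marginal: 0.00033225 + 0.0258871 + 0.000399468 + 0.000151031 = 0.0267698
P(Cluster II | x) ≈ 0.967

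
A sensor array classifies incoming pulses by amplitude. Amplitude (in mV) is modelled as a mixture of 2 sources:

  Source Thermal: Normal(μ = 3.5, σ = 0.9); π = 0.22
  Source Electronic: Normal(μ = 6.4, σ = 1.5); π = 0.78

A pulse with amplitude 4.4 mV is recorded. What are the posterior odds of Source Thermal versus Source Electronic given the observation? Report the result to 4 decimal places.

The posterior odds equal the prior odds times the likelihood ratio: (P(Z=i)/P(Z=j))·(f_i(x)/f_j(x)).
Component likelihoods at x = 4.4 mV:
  L_Thermal = 0.268856
  L_Electronic = 0.10934
0.0591484 / 0.0852852 ≈ 0.6935

0.6935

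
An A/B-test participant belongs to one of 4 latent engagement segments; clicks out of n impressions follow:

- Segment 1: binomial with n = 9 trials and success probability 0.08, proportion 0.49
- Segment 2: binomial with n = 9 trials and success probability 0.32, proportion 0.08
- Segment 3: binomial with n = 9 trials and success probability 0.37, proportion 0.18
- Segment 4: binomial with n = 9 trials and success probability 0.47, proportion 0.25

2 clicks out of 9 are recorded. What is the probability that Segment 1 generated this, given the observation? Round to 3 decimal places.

P(component k | x) = P(Z=k)·f_k(x) / marginal(x), where marginal(x) = Σ_j P(Z=j)·f_j(x).
Evaluate each component's likelihood at the observed value:
  p_1 = C(9,2)·0.08^2·0.92^7 = 36·0.0064·0.557847 = 0.128528
  p_2 = C(9,2)·0.32^2·0.68^7 = 36·0.1024·0.0672299 = 0.247836
  p_3 = C(9,2)·0.37^2·0.63^7 = 36·0.1369·0.0393898 = 0.194129
  p_4 = C(9,2)·0.47^2·0.53^7 = 36·0.2209·0.0117471 = 0.0934177
Prior × likelihood for each component:
  P(Z=1)·p_1 = 0.49 × 0.128528 = 0.0629786
  P(Z=2)·p_2 = 0.08 × 0.247836 = 0.0198269
  P(Z=3)·p_3 = 0.18 × 0.194129 = 0.0349432
  P(Z=4)·p_4 = 0.25 × 0.0934177 = 0.0233544
Marginal: 0.0629786 + 0.0198269 + 0.0349432 + 0.0233544 = 0.141103
P(Segment 1 | the observation) ≈ 0.446

0.446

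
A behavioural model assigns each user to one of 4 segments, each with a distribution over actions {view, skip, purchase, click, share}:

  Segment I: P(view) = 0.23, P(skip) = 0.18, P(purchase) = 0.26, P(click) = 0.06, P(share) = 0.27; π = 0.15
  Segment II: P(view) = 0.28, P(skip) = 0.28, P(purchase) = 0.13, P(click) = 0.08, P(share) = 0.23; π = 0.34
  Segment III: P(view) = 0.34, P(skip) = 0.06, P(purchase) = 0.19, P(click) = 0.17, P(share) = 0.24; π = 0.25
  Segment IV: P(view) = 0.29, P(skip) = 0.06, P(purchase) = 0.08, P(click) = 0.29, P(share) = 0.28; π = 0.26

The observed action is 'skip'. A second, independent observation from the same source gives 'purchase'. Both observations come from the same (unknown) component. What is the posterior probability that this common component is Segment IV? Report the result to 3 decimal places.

P(component k | x) = π_k·f_k(x) / marginal(x), where marginal(x) = Σ_j π_j·f_j(x).
Since both observations come from the same component, the likelihood for component k is f_k(x₁)·f_k(x₂).
  L_I = [0.18] × [0.26] = 0.0468
  L_II = [0.28] × [0.13] = 0.0364
  L_III = [0.06] × [0.19] = 0.0114
  L_IV = [0.06] × [0.08] = 0.0048
Prior × likelihood for each component:
  π_I·L_I = 0.15 × 0.0468 = 0.00702
  π_II·L_II = 0.34 × 0.0364 = 0.012376
  π_III·L_III = 0.25 × 0.0114 = 0.00285
  π_IV·L_IV = 0.26 × 0.0048 = 0.001248
Normaliser: 0.00702 + 0.012376 + 0.00285 + 0.001248 = 0.023494
So the posterior for Segment IV is 0.001248 / 0.023494 ≈ 0.053.

0.053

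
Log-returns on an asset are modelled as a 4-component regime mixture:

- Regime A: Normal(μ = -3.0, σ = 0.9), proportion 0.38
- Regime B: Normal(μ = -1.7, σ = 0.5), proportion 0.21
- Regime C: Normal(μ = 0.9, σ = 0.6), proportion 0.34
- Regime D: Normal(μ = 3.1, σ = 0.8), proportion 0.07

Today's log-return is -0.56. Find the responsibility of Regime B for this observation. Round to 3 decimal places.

0.438

Apply Bayes' rule: the posterior for each component is proportional to its prior times its likelihood at x.
Component likelihoods at x = -0.56:
  f_A = 0.0112359
  f_B = 0.0593092
  f_C = 0.0344355
  f_D = 1.42165e-05
Weight by the priors:
  P(Z=A)·f_A = 0.38 × 0.0112359 = 0.00426965
  P(Z=B)·f_B = 0.21 × 0.0593092 = 0.0124549
  P(Z=C)·f_C = 0.34 × 0.0344355 = 0.0117081
  P(Z=D)·f_D = 0.07 × 1.42165e-05 = 9.95155e-07
Normaliser: 0.00426965 + 0.0124549 + 0.0117081 + 9.95155e-07 = 0.0284336
P(Regime B | data) = 0.0124549 / 0.0284336 ≈ 0.438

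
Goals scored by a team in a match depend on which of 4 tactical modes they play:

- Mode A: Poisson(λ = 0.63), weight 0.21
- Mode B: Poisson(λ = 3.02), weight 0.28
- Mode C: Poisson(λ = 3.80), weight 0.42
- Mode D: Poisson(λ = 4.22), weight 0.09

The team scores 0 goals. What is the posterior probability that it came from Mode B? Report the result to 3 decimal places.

0.100

The responsibility of component k is P(Z=k) f_k(x) divided by Σ_j P(Z=j) f_j(x).
Component likelihoods at x = 0 goals:
  f_A = 0.532592
  f_B = 0.0488012
  f_C = 0.0223708
  f_D = 0.0146986
Weight by the priors:
  P(Z=A)·f_A = 0.21 × 0.532592 = 0.111844
  P(Z=B)·f_B = 0.28 × 0.0488012 = 0.0136643
  P(Z=C)·f_C = 0.42 × 0.0223708 = 0.00939572
  P(Z=D)·f_D = 0.09 × 0.0146986 = 0.00132288
Denominator: 0.111844 + 0.0136643 + 0.00939572 + 0.00132288 = 0.136227
P(Mode B | data) = 0.0136643 / 0.136227 ≈ 0.100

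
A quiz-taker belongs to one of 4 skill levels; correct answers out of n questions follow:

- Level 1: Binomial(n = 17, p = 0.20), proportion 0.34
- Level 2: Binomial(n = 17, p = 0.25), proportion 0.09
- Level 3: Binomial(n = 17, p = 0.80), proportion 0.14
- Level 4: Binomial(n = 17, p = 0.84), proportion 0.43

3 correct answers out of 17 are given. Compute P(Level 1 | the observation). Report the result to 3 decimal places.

Posterior ∝ prior × likelihood, so P(k | x) ∝ P(Z=k) f_k(x); normalise over all components.
Binomial probabilities:
  p_1 = C(17,3)·0.20^3·0.80^14 = 680·0.008·0.0439805 = 0.239254
  p_2 = C(17,3)·0.25^3·0.75^14 = 680·0.015625·0.0178179 = 0.189316
  p_3 = C(17,3)·0.80^3·0.20^14 = 680·0.512·1.6384e-10 = 5.70425e-08
  p_4 = C(17,3)·0.84^3·0.16^14 = 680·0.592704·7.20576e-12 = 2.9042e-09
Prior × likelihood for each component:
  P(Z=1)·p_1 = 0.34 × 0.239254 = 0.0813463
  P(Z=2)·p_2 = 0.09 × 0.189316 = 0.0170384
  P(Z=3)·p_3 = 0.14 × 5.70425e-08 = 7.98595e-09
  P(Z=4)·p_4 = 0.43 × 2.9042e-09 = 1.24881e-09
Marginal: 0.0813463 + 0.0170384 + 7.98595e-09 + 1.24881e-09 = 0.0983847
Responsibility of Level 1: 0.0813463 / 0.0983847 ≈ 0.827

0.827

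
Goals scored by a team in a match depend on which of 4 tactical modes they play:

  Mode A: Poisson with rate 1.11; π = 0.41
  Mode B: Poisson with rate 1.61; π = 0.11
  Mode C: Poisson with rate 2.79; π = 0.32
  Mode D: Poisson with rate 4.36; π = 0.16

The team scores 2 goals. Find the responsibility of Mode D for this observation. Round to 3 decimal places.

0.094

Posterior ∝ prior × likelihood, so P(k | x) ∝ P(Z=k) f_k(x); normalise over all components.
Poisson probabilities:
  p_A = e^(−1.11)·1.11^2/2! = 0.203025
  p_B = e^(−1.61)·1.61^2/2! = 0.259064
  p_C = e^(−2.79)·2.79^2/2! = 0.239054
  p_D = e^(−4.36)·4.36^2/2! = 0.121456
Weight by the priors:
  P(Z=A)·p_A = 0.41 × 0.203025 = 0.0832402
  P(Z=B)·p_B = 0.11 × 0.259064 = 0.0284971
  P(Z=C)·p_C = 0.32 × 0.239054 = 0.0764974
  P(Z=D)·p_D = 0.16 × 0.121456 = 0.019433
Denominator: 0.0832402 + 0.0284971 + 0.0764974 + 0.019433 = 0.207668
P(Mode D | data) ≈ 0.094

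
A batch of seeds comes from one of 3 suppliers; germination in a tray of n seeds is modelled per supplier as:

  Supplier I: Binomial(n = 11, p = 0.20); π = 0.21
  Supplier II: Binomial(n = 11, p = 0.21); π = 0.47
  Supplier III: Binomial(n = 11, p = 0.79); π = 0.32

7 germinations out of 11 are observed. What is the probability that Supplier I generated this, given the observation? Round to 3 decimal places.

By Bayes' theorem, P(k | x) = P(Z=k) f_k(x) / Σ_j P(Z=j) f_j(x).
Evaluate each component's likelihood at the observed value:
  p_I = 0.00173015
  p_II = 0.00231503
  p_III = 0.123248
Unnormalised posteriors:
  P(Z=I)·p_I = 0.21 × 0.00173015 = 0.000363332
  P(Z=II)·p_II = 0.47 × 0.00231503 = 0.00108807
  P(Z=III)·p_III = 0.32 × 0.123248 = 0.0394394
Normaliser: 0.000363332 + 0.00108807 + 0.0394394 = 0.0408908
Responsibility of Supplier I: 0.000363332 / 0.0408908 ≈ 0.009

0.009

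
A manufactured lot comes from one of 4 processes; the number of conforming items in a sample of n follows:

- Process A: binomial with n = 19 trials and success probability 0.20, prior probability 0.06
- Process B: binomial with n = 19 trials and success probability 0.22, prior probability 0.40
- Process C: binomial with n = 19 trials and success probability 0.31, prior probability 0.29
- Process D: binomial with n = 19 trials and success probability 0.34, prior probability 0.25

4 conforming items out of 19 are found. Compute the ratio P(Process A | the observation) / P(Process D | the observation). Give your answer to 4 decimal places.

Only the two components matter; the odds are (w_i f_i(x)) / (w_j f_j(x)).
Binomial probabilities:
  L_A = 0.218199
  L_B = 0.218521
  L_C = 0.136952
  L_D = 0.101732
Odds = (0.06/0.25) × (0.218199/0.101732) = 0.24 × 2.14484 ≈ 0.5148

0.5148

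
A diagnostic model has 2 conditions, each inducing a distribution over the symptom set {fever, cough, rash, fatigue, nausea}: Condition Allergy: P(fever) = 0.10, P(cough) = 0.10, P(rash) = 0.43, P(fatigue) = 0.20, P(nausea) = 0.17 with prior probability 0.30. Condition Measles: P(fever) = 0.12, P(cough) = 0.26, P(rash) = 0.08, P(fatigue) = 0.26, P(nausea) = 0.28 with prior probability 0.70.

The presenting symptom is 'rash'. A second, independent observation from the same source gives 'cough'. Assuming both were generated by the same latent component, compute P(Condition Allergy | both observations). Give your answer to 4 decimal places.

By Bayes' theorem, P(k | x) = P(Z=k) f_k(x) / Σ_j P(Z=j) f_j(x).
Since both observations come from the same component, the likelihood for component k is f_k(x₁)·f_k(x₂).
  p_Allergy = [0.43] × [0.1] = 0.043
  p_Measles = [0.08] × [0.26] = 0.0208
Unnormalised posteriors:
  P(Z=Allergy)·p_Allergy = 0.30 × 0.043 = 0.0129
  P(Z=Measles)·p_Measles = 0.70 × 0.0208 = 0.01456
Denominator: 0.0129 + 0.01456 = 0.02746
So the posterior for Condition Allergy is 0.0129 / 0.02746 ≈ 0.4698.

0.4698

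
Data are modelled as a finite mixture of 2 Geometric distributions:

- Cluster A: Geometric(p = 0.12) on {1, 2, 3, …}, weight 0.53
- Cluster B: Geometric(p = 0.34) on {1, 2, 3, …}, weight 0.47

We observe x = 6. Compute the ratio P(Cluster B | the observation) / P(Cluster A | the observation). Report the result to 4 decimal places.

The posterior odds equal the prior odds times the likelihood ratio: (P(Z=i)/P(Z=j))·(f_i(x)/f_j(x)).
Geometric probabilities:
  p_A = 0.12·(1−0.12)^5 = 0.12·0.527732 = 0.0633278
  p_B = 0.34·(1−0.34)^5 = 0.34·0.125233 = 0.0425793
Odds = (0.47/0.53) × (0.0425793/0.0633278) = 0.886792 × 0.672363 ≈ 0.5962

0.5962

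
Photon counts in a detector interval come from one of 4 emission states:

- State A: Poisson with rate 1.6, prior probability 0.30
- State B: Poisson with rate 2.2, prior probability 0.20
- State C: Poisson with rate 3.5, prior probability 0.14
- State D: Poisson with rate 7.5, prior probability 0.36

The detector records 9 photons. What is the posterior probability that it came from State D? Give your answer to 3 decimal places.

0.976

Posterior ∝ prior × likelihood, so P(k | x) ∝ w_k f_k(x); normalise over all components.
Evaluate each component's likelihood at the observed value:
  p_A = 3.82336e-05
  p_B = 0.000368632
  p_C = 0.00655871
  p_D = 0.11444
Prior × likelihood for each component:
  w_A·p_A = 0.30 × 3.82336e-05 = 1.14701e-05
  w_B·p_B = 0.20 × 0.000368632 = 7.37264e-05
  w_C·p_C = 0.14 × 0.00655871 = 0.00091822
  w_D·p_D = 0.36 × 0.11444 = 0.0411986
Normaliser: 1.14701e-05 + 7.37264e-05 + 0.00091822 + 0.0411986 = 0.042202
So the posterior for State D is 0.0411986 / 0.042202 ≈ 0.976.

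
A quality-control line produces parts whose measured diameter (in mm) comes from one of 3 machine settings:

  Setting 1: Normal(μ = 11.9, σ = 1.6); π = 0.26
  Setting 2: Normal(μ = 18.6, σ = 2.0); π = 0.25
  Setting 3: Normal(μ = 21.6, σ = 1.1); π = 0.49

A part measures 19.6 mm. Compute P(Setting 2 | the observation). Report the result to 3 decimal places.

0.564

P(component k | x) = P(Z=k)·f_k(x) / marginal(x), where marginal(x) = Σ_j P(Z=j)·f_j(x).
Component likelihoods at x = 19.6 mm:
  f_1 = 2.33145e-06
  f_2 = 0.176033
  f_3 = 0.0694505
Unnormalised posteriors:
  P(Z=1)·f_1 = 0.26 × 2.33145e-06 = 6.06177e-07
  P(Z=2)·f_2 = 0.25 × 0.176033 = 0.0440082
  P(Z=3)·f_3 = 0.49 × 0.0694505 = 0.0340307
Denominator: 6.06177e-07 + 0.0440082 + 0.0340307 = 0.0780395
P(Setting 2 | 19.6 mm) ≈ 0.564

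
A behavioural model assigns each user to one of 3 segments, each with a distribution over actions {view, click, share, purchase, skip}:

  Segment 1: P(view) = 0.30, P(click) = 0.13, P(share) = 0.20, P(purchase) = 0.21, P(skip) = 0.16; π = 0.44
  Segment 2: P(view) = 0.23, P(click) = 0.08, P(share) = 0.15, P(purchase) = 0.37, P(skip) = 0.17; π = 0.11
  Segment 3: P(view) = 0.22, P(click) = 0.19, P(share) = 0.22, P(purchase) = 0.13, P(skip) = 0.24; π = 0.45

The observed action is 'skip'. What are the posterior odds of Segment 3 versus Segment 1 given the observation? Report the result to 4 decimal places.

1.5341

The posterior odds equal the prior odds times the likelihood ratio: (π_i/π_j)·(f_i(x)/f_j(x)).
Evaluate each component's likelihood at the observed value:
  p_1 = P(skip | comp) = 0.16
  p_2 = P(skip | comp) = 0.17
  p_3 = P(skip | comp) = 0.24
Odds = (0.45/0.44) × (0.24/0.16) = 1.02273 × 1.5 ≈ 1.5341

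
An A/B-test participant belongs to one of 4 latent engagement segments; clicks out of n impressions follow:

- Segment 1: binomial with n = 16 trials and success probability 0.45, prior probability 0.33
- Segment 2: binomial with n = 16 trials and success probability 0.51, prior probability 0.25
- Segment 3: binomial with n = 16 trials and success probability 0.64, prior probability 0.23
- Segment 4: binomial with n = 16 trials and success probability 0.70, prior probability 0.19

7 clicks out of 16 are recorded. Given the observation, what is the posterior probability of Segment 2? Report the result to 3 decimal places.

0.342

Posterior ∝ prior × likelihood, so P(k | x) ∝ w_k f_k(x); normalise over all components.
Component likelihoods at x = 7 clicks out of 16:
  f_1 = 0.196869
  f_2 = 0.167179
  f_3 = 0.0510985
  f_4 = 0.018544
Unnormalised posteriors:
  w_1·f_1 = 0.33 × 0.196869 = 0.0649668
  w_2·f_2 = 0.25 × 0.167179 = 0.0417948
  w_3·f_3 = 0.23 × 0.0510985 = 0.0117527
  w_4·f_4 = 0.19 × 0.018544 = 0.00352336
Denominator: 0.0649668 + 0.0417948 + 0.0117527 + 0.00352336 = 0.122038
P(Segment 2 | the observation) ≈ 0.342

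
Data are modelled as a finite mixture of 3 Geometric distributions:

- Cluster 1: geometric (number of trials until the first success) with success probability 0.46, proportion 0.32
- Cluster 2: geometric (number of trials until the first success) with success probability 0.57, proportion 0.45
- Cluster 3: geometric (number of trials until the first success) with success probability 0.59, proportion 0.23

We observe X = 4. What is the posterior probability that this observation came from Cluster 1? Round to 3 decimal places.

The responsibility of component k is P(Z=k) f_k(x) divided by Σ_j P(Z=j) f_j(x).
Component likelihoods at x = 4:
  f_1 = 0.46·(1−0.46)^3 = 0.46·0.157464 = 0.0724334
  f_2 = 0.57·(1−0.57)^3 = 0.57·0.079507 = 0.045319
  f_3 = 0.59·(1−0.59)^3 = 0.59·0.068921 = 0.0406634
Multiply by the mixture weights:
  P(Z=1)·f_1 = 0.32 × 0.0724334 = 0.0231787
  P(Z=2)·f_2 = 0.45 × 0.045319 = 0.0203935
  P(Z=3)·f_3 = 0.23 × 0.0406634 = 0.00935258
Sum: 0.0231787 + 0.0203935 + 0.00935258 = 0.0529248
P(Cluster 1 | the observation) ≈ 0.438

0.438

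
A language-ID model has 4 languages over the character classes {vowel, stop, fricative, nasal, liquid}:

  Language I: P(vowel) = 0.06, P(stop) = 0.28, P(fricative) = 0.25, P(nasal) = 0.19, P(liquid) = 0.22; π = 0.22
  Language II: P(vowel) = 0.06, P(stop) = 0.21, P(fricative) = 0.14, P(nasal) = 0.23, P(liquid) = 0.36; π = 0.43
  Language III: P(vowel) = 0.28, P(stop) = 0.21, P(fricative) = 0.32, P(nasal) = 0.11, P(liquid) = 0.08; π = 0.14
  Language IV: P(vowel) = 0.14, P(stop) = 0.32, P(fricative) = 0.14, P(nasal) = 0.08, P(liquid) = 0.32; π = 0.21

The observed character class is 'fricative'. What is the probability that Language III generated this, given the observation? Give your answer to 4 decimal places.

P(component k | x) = π_k·f_k(x) / marginal(x), where marginal(x) = Σ_j π_j·f_j(x).
Evaluate each component's likelihood at the observed value:
  p_I = 0.25
  p_II = 0.14
  p_III = 0.32
  p_IV = 0.14
Weight by the priors:
  π_I·p_I = 0.22 × 0.25 = 0.055
  π_II·p_II = 0.43 × 0.14 = 0.0602
  π_III·p_III = 0.14 × 0.32 = 0.0448
  π_IV·p_IV = 0.21 × 0.14 = 0.0294
Sum: 0.055 + 0.0602 + 0.0448 + 0.0294 = 0.1894
P(Language III | 'fricative') = 0.0448 / 0.1894 ≈ 0.2365

0.2365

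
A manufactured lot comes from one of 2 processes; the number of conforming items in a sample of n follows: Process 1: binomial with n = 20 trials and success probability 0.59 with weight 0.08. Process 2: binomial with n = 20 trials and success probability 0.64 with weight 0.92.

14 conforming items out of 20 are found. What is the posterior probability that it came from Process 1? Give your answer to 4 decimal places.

Posterior ∝ prior × likelihood, so P(k | x) ∝ π_k f_k(x); normalise over all components.
Evaluate each component's likelihood at the observed value:
  p_1 = C(20,14)·0.59^14·0.41^6 = 38760·0.000619339·0.0047501 = 0.114029
  p_2 = C(20,14)·0.64^14·0.36^6 = 38760·0.00193428·0.00217678 = 0.163199
Multiply by the mixture weights:
  π_1·p_1 = 0.08 × 0.114029 = 0.00912231
  π_2·p_2 = 0.92 × 0.163199 = 0.150143
Marginal: 0.00912231 + 0.150143 = 0.159266
Responsibility of Process 1: 0.00912231 / 0.159266 ≈ 0.0573

0.0573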